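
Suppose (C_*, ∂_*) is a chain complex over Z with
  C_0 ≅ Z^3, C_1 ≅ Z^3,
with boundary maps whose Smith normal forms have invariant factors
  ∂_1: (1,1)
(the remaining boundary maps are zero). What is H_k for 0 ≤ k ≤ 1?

H_0 = Z,  H_1 = Z.

H_0: b_0 = 3 − 0 − 2 = 1; torsion from ∂_1 factors > 1: none. So H_0 = Z.
H_1: b_1 = 3 − 2 − 0 = 1; torsion from ∂_2 factors > 1: none. So H_1 = Z.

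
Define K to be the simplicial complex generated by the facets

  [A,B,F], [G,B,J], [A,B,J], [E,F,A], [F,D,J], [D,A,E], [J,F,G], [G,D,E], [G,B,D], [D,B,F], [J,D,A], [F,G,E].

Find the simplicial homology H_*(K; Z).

H_0 ≅ Z,  H_1 ≅ Z/2,  H_2 = 0.

Take the total order A < B < D < E < F < G < J on the vertex set. Then K (dimension 2) consists of the simplices:

  0-simplices (7): A, B, D, E, F, G, J
  1-simplices (18): AB, AD, AE, AF, AJ, BD, BF, BG, BJ, DE, DF, DG, DJ, EF, EG, FG, FJ, GJ
  2-simplices (12): ABF, ABJ, ADE, ADJ, AEF, BDF, BDG, BGJ, DEG, DFJ, EFG, FGJ

giving chain groups C_0 ≅ Z^7, C_1 ≅ Z^18, C_2 ≅ Z^12.

Boundary ∂_1: C_1 → C_0 sends each edge [p,q] (with p < q) to q − p. For instance
  ∂EG = G − E.
This gives a 7×18 integer matrix of rank 6; reducing to Smith normal form yields diagonal entries (1,1,1,1,1,1).

Boundary ∂_2: C_2 → C_1 maps a triangle to the signed sum of its edges. For instance
  ∂ABF = BF − AF + AB,
  ∂ADJ = DJ − AJ + AD.
The resulting 18×12 matrix has rank 12, and its Smith normal form has invariant factors (1,1,1,1,1,1,1,1,1,1,1,2).

Computing H_k = (kernel of ∂_k) / (image of ∂_{k+1}):

  H_0: rank C_0 − rank ∂_1 = 7 − 6 = 1, and the invariant factors of ∂_1 are all 1, so H_0 ≅ Z.
  H_1: rank ker ∂_1 − rank ∂_2 = (18 − 6) − 12 = 0, and ∂_2 has invariant factor 2 > 1, so H_1 ≅ Z/2.
  H_2: rank ker ∂_2 − rank ∂_3 = (12 − 12) − 0 = 0, and there is no ∂_3, so H_2 ≅ 0.

(K is a triangulation of the real projective plane RP^2.)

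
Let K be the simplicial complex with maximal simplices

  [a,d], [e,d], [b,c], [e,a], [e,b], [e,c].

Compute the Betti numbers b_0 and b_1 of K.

b_0 = 1, b_1 = 2.

Order the vertices as a < b < c < d < e. Listing each simplex with vertices in this order, K has dimension 1 with simplices:

  0-simplices (5): a, b, c, d, e
  1-simplices (6): ad, ae, bc, be, ce, de

giving chain groups C_0 ≅ Z^5, C_1 ≅ Z^6.

The boundary map ∂_1: C_1 → C_0 is given by ∂[p,q] = [q] − [p]. For instance
  ∂be = e − b.
This gives a 5×6 integer matrix of rank 4; reducing to Smith normal form yields diagonal entries (1,1,1,1).

Reading off H_k = ker ∂_k / im ∂_{k+1}:

  H_0: rank C_0 − rank ∂_1 = 5 − 4 = 1, and the invariant factors of ∂_1 are all 1, so H_0 = Z.
  H_1: rank ker ∂_1 − rank ∂_2 = (6 − 4) − 0 = 2, and there is no ∂_2, so H_1 = Z^2.

Hence the Betti numbers are b_0 = 1, b_1 = 2.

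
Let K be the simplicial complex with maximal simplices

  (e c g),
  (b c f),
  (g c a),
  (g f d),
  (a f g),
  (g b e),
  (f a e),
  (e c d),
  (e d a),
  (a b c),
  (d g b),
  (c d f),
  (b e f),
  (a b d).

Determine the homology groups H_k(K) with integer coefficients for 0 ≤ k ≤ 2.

Fix the vertex order a < b < c < d < e < f < g and write every simplex with vertices in increasing order. Then dim K = 2 and the simplices of K are:

  0-simplices (7): a, b, c, d, e, f, g
  1-simplices (21): ab, ac, ad, ae, af, ag, bc, bd, be, bf, bg, cd, ce, cf, cg, de, df, dg, ef, eg, fg
  2-simplices (14): abc, abd, acg, ade, aef, afg, bcf, bdg, bef, beg, cde, cdf, ceg, dfg

so the chain groups are C_0 ≅ Z^7, C_1 ≅ Z^21, C_2 ≅ Z^14.

The boundary map ∂_1: C_1 → C_0 is given by ∂[p,q] = [q] − [p]. For instance
  ∂eg = g − e.
The 7×21 boundary matrix has rank 6 and Smith normal form diag(1,1,1,1,1,1).

The boundary map ∂_2: C_2 → C_1 maps a triangle to the signed sum of its edges. For instance
  ∂afg = fg − ag + af,
  ∂ade = de − ae + ad.
As a 21×14 matrix over Z this has rank 13, with invariant factors (1,1,1,1,1,1,1,1,1,1,1,1,1).

Reading off H_k = ker ∂_k / im ∂_{k+1}:

  H_0: rank C_0 − rank ∂_1 = 7 − 6 = 1, and the invariant factors of ∂_1 are all 1, so H_0 ≅ Z.
  H_1: rank ker ∂_1 − rank ∂_2 = (21 − 6) − 13 = 2, and the invariant factors of ∂_2 are all 1, so H_1 ≅ Z^2.
  H_2: rank ker ∂_2 − rank ∂_3 = (14 − 13) − 0 = 1, and there is no ∂_3, so H_2 ≅ Z.

As a check, the Euler characteristic is 7 − 21 + 14 = 0, which agrees with 1 − 2 + 1 = 0.
(K is a triangulation of the torus T^2.)

H_0 = Z,  H_1 = Z^2,  H_2 = Z.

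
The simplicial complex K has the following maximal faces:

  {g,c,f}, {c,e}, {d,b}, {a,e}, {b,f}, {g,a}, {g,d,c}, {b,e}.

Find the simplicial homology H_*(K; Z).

Take the total order a < b < c < d < e < f < g on the vertex set. Then K (dimension 2) consists of the simplices:

  0-simplices (7): a, b, c, d, e, f, g
  1-simplices (11): ae, ag, bd, be, bf, cd, ce, cf, cg, dg, fg
  2-simplices (2): cdg, cfg

so the chain groups are C_0 ≅ Z^7, C_1 ≅ Z^11, C_2 ≅ Z^2.

∂_1: C_1 → C_0 maps an edge to its endpoints' difference, ∂[p,q] = q − p.
As a 7×11 matrix over Z this has rank 6, with invariant factors (1,1,1,1,1,1).

∂_2: C_2 → C_1 acts by ∂[p,q,r] = [q,r] − [p,r] + [p,q]. For instance
  ∂cfg = fg − cg + cf,
  ∂cdg = dg − cg + cd.
The 11×2 boundary matrix has rank 2 and Smith normal form diag(1,1).

Computing H_k = (kernel of ∂_k) / (image of ∂_{k+1}):

  H_0: rank C_0 − rank ∂_1 = 7 − 6 = 1, and the invariant factors of ∂_1 are all 1, so H_0 = Z.
  H_1: rank ker ∂_1 − rank ∂_2 = (11 − 6) − 2 = 3, and the invariant factors of ∂_2 are all 1, so H_1 = Z^3.
  H_2: rank ker ∂_2 − rank ∂_3 = (2 − 2) − 0 = 0, and there is no ∂_3, so H_2 = 0.

As a check, the Euler characteristic is 7 − 11 + 2 = -2, which agrees with 1 − 3 + 0 = -2.

H_0 ≅ Z,  H_1 ≅ Z^3,  H_2 = 0.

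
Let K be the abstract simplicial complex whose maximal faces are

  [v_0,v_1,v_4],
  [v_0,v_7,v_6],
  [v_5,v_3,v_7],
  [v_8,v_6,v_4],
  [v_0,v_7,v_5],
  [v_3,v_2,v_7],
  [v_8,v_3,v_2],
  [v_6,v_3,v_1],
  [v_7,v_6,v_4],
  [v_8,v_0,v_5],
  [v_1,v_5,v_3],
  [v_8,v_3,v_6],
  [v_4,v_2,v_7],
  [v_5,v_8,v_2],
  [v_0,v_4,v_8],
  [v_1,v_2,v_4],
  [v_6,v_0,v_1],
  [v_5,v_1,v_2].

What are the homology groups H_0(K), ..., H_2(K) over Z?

Fix the vertex order v_0 < v_1 < v_2 < v_3 < v_4 < v_5 < v_6 < v_7 < v_8 and write every simplex with vertices in increasing order. Then dim K = 2 and the simplices of K are:

  0-simplices (9): [v_0], [v_1], [v_2], [v_3], [v_4], [v_5], [v_6], [v_7], [v_8]
  1-simplices (27): (27 of them)
  2-simplices (18): (18 of them)

Hence C_0 ≅ Z^9, C_1 ≅ Z^27, C_2 ≅ Z^18.

The boundary map ∂_1: C_1 → C_0 is given by ∂[p,q] = [q] − [p]. For instance
  ∂[v_5,v_7] = [v_7] − [v_5].
The 9×27 boundary matrix has rank 8 and Smith normal form diag(1,1,1,1,1,1,1,1).

Boundary ∂_2: C_2 → C_1 maps a triangle to the signed sum of its edges. For instance
  ∂[v_2,v_4,v_7] = [v_4,v_7] − [v_2,v_7] + [v_2,v_4],
  ∂[v_1,v_3,v_5] = [v_3,v_5] − [v_1,v_5] + [v_1,v_3].
As a 27×18 matrix over Z this has rank 18, with invariant factors (1,1,1,1,1,1,1,1,1,1,1,1,1,1,1,1,1,2).

Reading off H_k = ker ∂_k / im ∂_{k+1}:

  H_0: rank C_0 − rank ∂_1 = 9 − 8 = 1, and the invariant factors of ∂_1 are all 1, so H_0 = Z.
  H_1: rank ker ∂_1 − rank ∂_2 = (27 − 8) − 18 = 1, and ∂_2 has invariant factor 2 > 1, so H_1 = Z ⊕ Z_2.
  H_2: rank ker ∂_2 − rank ∂_3 = (18 − 18) − 0 = 0, and there is no ∂_3, so H_2 = 0.

As a check, the Euler characteristic is 9 − 27 + 18 = 0, which agrees with 1 − 1 + 0 = 0.

H_0 = Z,  H_1 = Z ⊕ Z_2,  H_2 = 0.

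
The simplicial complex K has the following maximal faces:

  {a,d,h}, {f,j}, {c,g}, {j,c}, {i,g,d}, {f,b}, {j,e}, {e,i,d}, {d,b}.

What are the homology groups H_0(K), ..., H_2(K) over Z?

H_0 = Z,  H_1 = Z^2,  H_2 = 0.

We work with the vertex ordering a < b < c < d < e < f < g < h < i < j. The simplices of K, each written with vertices in increasing order, are:

  0-simplices (10): a, b, c, d, e, f, g, h, i, j
  1-simplices (14): ad, ah, bd, bf, cg, cj, de, dg, dh, di, ei, ej, fj, gi
  2-simplices (3): adh, dei, dgi

giving chain groups C_0 ≅ Z^10, C_1 ≅ Z^14, C_2 ≅ Z^3.

The boundary map ∂_1: C_1 → C_0 sends each edge [p,q] (with p < q) to q − p.
As a 10×14 matrix over Z this has rank 9, with invariant factors (1,1,1,1,1,1,1,1,1).

Boundary ∂_2: C_2 → C_1 sends each 2-simplex [p,q,r] to [q,r] − [p,r] + [p,q]. For instance
  ∂dgi = gi − di + dg,
  ∂dei = ei − di + de.
This gives a 14×3 integer matrix of rank 3; reducing to Smith normal form yields diagonal entries (1,1,1).

Reading off H_k = ker ∂_k / im ∂_{k+1}:

  H_0: rank C_0 − rank ∂_1 = 10 − 9 = 1, and the invariant factors of ∂_1 are all 1, so H_0 ≅ Z.
  H_1: rank ker ∂_1 − rank ∂_2 = (14 − 9) − 3 = 2, and the invariant factors of ∂_2 are all 1, so H_1 ≅ Z^2.
  H_2: rank ker ∂_2 − rank ∂_3 = (3 − 3) − 0 = 0, and there is no ∂_3, so H_2 ≅ 0.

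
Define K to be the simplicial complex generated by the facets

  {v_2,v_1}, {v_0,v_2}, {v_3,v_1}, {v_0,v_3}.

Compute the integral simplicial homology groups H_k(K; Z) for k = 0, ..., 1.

Take the total order v_0 < v_1 < v_2 < v_3 on the vertex set. Then K (dimension 1) consists of the simplices:

  0-simplices (4): [v_0], [v_1], [v_2], [v_3]
  1-simplices (4): [v_0,v_2], [v_0,v_3], [v_1,v_2], [v_1,v_3]

so the chain groups are C_0 ≅ Z^4, C_1 ≅ Z^4.

The boundary map ∂_1: C_1 → C_0 sends each edge [p,q] (with p < q) to q − p. For instance
  ∂[v_0,v_2] = [v_2] − [v_0].
The 4×4 boundary matrix has rank 3 and Smith normal form diag(1,1,1).

From H_k ≅ ker(∂_k) / im(∂_{k+1}) we obtain:

  H_0: rank C_0 − rank ∂_1 = 4 − 3 = 1, and the invariant factors of ∂_1 are all 1, so H_0 ≅ Z.
  H_1: rank ker ∂_1 − rank ∂_2 = (4 − 3) − 0 = 1, and there is no ∂_2, so H_1 ≅ Z.

H_0 = Z,  H_1 = Z.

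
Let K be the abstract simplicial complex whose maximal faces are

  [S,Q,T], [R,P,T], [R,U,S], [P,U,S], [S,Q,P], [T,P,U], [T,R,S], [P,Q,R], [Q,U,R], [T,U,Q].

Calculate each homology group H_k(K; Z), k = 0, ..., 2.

H_0 = Z,  H_1 = Z/2Z,  H_2 = 0.

K has 6 vertices, 15 edges, 10 triangles.
rank ∂_0 = 0, rank ∂_1 = 5 ⇒ b_0 = 6 − 0 − 5 = 1; all invariant factors of ∂_1 are 1 so no torsion. So H_0 ≅ Z.
rank ∂_1 = 5, rank ∂_2 = 10 ⇒ b_1 = 15 − 5 − 10 = 0; ∂_2 has invariant factor(s) [2] giving torsion. So H_1 ≅ Z/2Z.
rank ∂_2 = 10, rank ∂_3 = 0 ⇒ b_2 = 10 − 10 − 0 = 0. So H_2 ≅ 0.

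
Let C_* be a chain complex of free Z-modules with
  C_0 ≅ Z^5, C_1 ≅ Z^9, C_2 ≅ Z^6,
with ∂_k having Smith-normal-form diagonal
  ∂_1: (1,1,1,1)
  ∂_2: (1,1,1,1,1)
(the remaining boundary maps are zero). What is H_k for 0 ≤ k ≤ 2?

H_0: b_0 = 5 − 0 − 4 = 1; torsion from ∂_1 factors > 1: none. So H_0 ≅ Z.
H_1: b_1 = 9 − 4 − 5 = 0; torsion from ∂_2 factors > 1: none. So H_1 ≅ 0.
H_2: b_2 = 6 − 5 − 0 = 1; torsion from ∂_3 factors > 1: none. So H_2 ≅ Z.

H_0 ≅ Z,  H_1 = 0,  H_2 ≅ Z.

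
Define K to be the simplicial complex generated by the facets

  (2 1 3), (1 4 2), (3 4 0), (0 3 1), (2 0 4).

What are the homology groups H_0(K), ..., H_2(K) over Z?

H_0 = Z,  H_1 = Z,  H_2 = 0.

Order the vertices as 0 < 1 < 2 < 3 < 4. Listing each simplex with vertices in this order, K has dimension 2 with simplices:

  0-simplices (5): [0], [1], [2], [3], [4]
  1-simplices (10): [0,1], [0,2], [0,3], [0,4], [1,2], [1,3], [1,4], [2,3], [2,4], [3,4]
  2-simplices (5): [0,1,3], [0,2,4], [0,3,4], [1,2,3], [1,2,4]

so the chain groups are C_0 ≅ Z^5, C_1 ≅ Z^10, C_2 ≅ Z^5.

Boundary ∂_1: C_1 → C_0 maps an edge to its endpoints' difference, ∂[p,q] = q − p.
This gives a 5×10 integer matrix of rank 4; reducing to Smith normal form yields diagonal entries (1,1,1,1).

∂_2: C_2 → C_1 acts by ∂[p,q,r] = [q,r] − [p,r] + [p,q]. For instance
  ∂[0,2,4] = [2,4] − [0,4] + [0,2],
  ∂[1,2,4] = [2,4] − [1,4] + [1,2].
The 10×5 boundary matrix has rank 5 and Smith normal form diag(1,1,1,1,1).

From H_k ≅ ker(∂_k) / im(∂_{k+1}) we obtain:

  H_0: rank C_0 − rank ∂_1 = 5 − 4 = 1, and the invariant factors of ∂_1 are all 1, so H_0 ≅ Z.
  H_1: rank ker ∂_1 − rank ∂_2 = (10 − 4) − 5 = 1, and the invariant factors of ∂_2 are all 1, so H_1 ≅ Z.
  H_2: rank ker ∂_2 − rank ∂_3 = (5 − 5) − 0 = 0, and there is no ∂_3, so H_2 ≅ 0.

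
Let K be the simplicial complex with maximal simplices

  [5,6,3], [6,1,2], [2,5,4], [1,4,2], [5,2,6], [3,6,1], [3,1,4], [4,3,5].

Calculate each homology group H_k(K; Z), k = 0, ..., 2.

K has 6 vertices, 12 edges, 8 triangles.
rank ∂_0 = 0, rank ∂_1 = 5 ⇒ b_0 = 6 − 0 − 5 = 1; all invariant factors of ∂_1 are 1 so no torsion. So H_0 = Z.
rank ∂_1 = 5, rank ∂_2 = 7 ⇒ b_1 = 12 − 5 − 7 = 0; all invariant factors of ∂_2 are 1 so no torsion. So H_1 = 0.
rank ∂_2 = 7, rank ∂_3 = 0 ⇒ b_2 = 8 − 7 − 0 = 1. So H_2 = Z.

H_0 ≅ Z,  H_1 = 0,  H_2 ≅ Z.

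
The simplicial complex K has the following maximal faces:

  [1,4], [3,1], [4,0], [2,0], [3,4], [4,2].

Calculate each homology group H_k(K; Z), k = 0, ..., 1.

H_0 = Z,  H_1 = Z^2.

Order the vertices as 0 < 1 < 2 < 3 < 4. Listing each simplex with vertices in this order, K has dimension 1 with simplices:

  0-simplices (5): [0], [1], [2], [3], [4]
  1-simplices (6): [0,2], [0,4], [1,3], [1,4], [2,4], [3,4]

so the chain groups are C_0 ≅ Z^5, C_1 ≅ Z^6.

The boundary map ∂_1: C_1 → C_0 maps an edge to its endpoints' difference, ∂[p,q] = q − p.
The 5×6 boundary matrix has rank 4 and Smith normal form diag(1,1,1,1).

Now H_k = ker ∂_k / im ∂_{k+1}, so:

  H_0: rank C_0 − rank ∂_1 = 5 − 4 = 1, and the invariant factors of ∂_1 are all 1, so H_0 ≅ Z.
  H_1: rank ker ∂_1 − rank ∂_2 = (6 − 4) − 0 = 2, and there is no ∂_2, so H_1 ≅ Z^2.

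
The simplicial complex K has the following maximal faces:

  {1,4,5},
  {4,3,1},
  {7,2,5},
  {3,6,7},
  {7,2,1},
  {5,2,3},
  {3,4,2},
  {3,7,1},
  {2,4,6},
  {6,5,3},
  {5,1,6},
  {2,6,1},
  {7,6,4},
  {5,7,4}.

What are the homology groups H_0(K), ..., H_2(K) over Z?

Take the total order 1 < 2 < 3 < 4 < 5 < 6 < 7 on the vertex set. Then K (dimension 2) consists of the simplices:

  0-simplices (7): [1], [2], [3], [4], [5], [6], [7]
  1-simplices (21): [1,2], [1,3], [1,4], [1,5], [1,6], [1,7], [2,3], [2,4], [2,5], [2,6], [2,7], [3,4], [3,5], [3,6], [3,7], [4,5], [4,6], [4,7], [5,6], [5,7], [6,7]
  2-simplices (14): [1,2,6], [1,2,7], [1,3,4], [1,3,7], [1,4,5], [1,5,6], [2,3,4], [2,3,5], [2,4,6], [2,5,7], [3,5,6], [3,6,7], [4,5,7], [4,6,7]

Hence C_0 ≅ Z^7, C_1 ≅ Z^21, C_2 ≅ Z^14.

The boundary map ∂_1: C_1 → C_0 maps an edge to its endpoints' difference, ∂[p,q] = q − p.
The resulting 7×21 matrix has rank 6, and its Smith normal form has invariant factors (1,1,1,1,1,1).

∂_2: C_2 → C_1 sends each 2-simplex [p,q,r] to [q,r] − [p,r] + [p,q]. For instance
  ∂[2,3,4] = [3,4] − [2,4] + [2,3],
  ∂[2,3,5] = [3,5] − [2,5] + [2,3].
This gives a 21×14 integer matrix of rank 13; reducing to Smith normal form yields diagonal entries (1,1,1,1,1,1,1,1,1,1,1,1,1).

Reading off H_k = ker ∂_k / im ∂_{k+1}:

  H_0: rank C_0 − rank ∂_1 = 7 − 6 = 1, and the invariant factors of ∂_1 are all 1, so H_0 ≅ Z.
  H_1: rank ker ∂_1 − rank ∂_2 = (21 − 6) − 13 = 2, and the invariant factors of ∂_2 are all 1, so H_1 ≅ Z^2.
  H_2: rank ker ∂_2 − rank ∂_3 = (14 − 13) − 0 = 1, and there is no ∂_3, so H_2 ≅ Z.

As a check, the Euler characteristic is 7 − 21 + 14 = 0, which agrees with 1 − 2 + 1 = 0.

H_0 = Z,  H_1 = Z^2,  H_2 = Z.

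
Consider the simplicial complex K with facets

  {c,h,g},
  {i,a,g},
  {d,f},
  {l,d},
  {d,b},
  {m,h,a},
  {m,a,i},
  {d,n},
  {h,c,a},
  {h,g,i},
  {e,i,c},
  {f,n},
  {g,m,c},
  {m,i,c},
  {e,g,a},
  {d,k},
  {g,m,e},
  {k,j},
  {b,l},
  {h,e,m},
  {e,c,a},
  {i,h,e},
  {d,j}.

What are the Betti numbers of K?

We work with the vertex ordering a < b < c < d < e < f < g < h < i < j < k < l < m < n. The simplices of K, each written with vertices in increasing order, are:

  0-simplices (14): a, b, c, d, e, f, g, h, i, j, k, l, m, n
  1-simplices (30): ac, ae, ag, ah, ai, am, bd, bl, ce, cg, ch, ci, cm, df, dj, dk, dl, dn, eg, eh, ei, em, fn, gh, gi, gm, hi, hm, im, jk
  2-simplices (14): ace, ach, aeg, agi, ahm, aim, cei, cgh, cgm, cim, egm, ehi, ehm, ghi

so the chain groups are C_0 ≅ Z^14, C_1 ≅ Z^30, C_2 ≅ Z^14.

∂_1: C_1 → C_0 sends each edge [p,q] (with p < q) to q − p.
This gives a 14×30 integer matrix of rank 12; reducing to Smith normal form yields diagonal entries (1,1,1,1,1,1,1,1,1,1,1,1).

∂_2: C_2 → C_1 sends each 2-simplex [p,q,r] to [q,r] − [p,r] + [p,q]. For instance
  ∂ahm = hm − am + ah,
  ∂ehm = hm − em + eh.
The 30×14 boundary matrix has rank 13 and Smith normal form diag(1,1,1,1,1,1,1,1,1,1,1,1,1).

Reading off H_k = ker ∂_k / im ∂_{k+1}:

  H_0: rank C_0 − rank ∂_1 = 14 − 12 = 2, and the invariant factors of ∂_1 are all 1, so H_0 = Z^2.
  H_1: rank ker ∂_1 − rank ∂_2 = (30 − 12) − 13 = 5, and the invariant factors of ∂_2 are all 1, so H_1 = Z^5.
  H_2: rank ker ∂_2 − rank ∂_3 = (14 − 13) − 0 = 1, and there is no ∂_3, so H_2 = Z.

Hence the Betti numbers are b_0 = 2, b_1 = 5, b_2 = 1.

b_0 = 2, b_1 = 5, b_2 = 1.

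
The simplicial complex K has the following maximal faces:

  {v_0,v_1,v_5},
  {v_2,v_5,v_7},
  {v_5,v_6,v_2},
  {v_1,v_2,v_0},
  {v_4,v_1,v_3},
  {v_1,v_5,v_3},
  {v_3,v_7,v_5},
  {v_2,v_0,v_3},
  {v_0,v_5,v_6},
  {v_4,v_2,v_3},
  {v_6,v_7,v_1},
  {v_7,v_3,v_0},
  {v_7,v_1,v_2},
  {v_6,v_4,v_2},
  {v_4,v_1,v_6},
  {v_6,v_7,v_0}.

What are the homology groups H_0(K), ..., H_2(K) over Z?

Take the total order v_0 < v_1 < v_2 < v_3 < v_4 < v_5 < v_6 < v_7 on the vertex set. Then K (dimension 2) consists of the simplices:

  0-simplices (8): [v_0], [v_1], [v_2], [v_3], [v_4], [v_5], [v_6], [v_7]
  1-simplices (24): (24 of them)
  2-simplices (16): (16 of them)

giving chain groups C_0 ≅ Z^8, C_1 ≅ Z^24, C_2 ≅ Z^16.

The boundary map ∂_1: C_1 → C_0 maps an edge to its endpoints' difference, ∂[p,q] = q − p. For instance
  ∂[v_1,v_7] = [v_7] − [v_1].
This gives a 8×24 integer matrix of rank 7; reducing to Smith normal form yields diagonal entries (1,1,1,1,1,1,1).

∂_2: C_2 → C_1 sends each 2-simplex [p,q,r] to [q,r] − [p,r] + [p,q]. For instance
  ∂[v_1,v_3,v_4] = [v_3,v_4] − [v_1,v_4] + [v_1,v_3],
  ∂[v_2,v_4,v_6] = [v_4,v_6] − [v_2,v_6] + [v_2,v_4].
The 24×16 boundary matrix has rank 15 and Smith normal form diag(1,1,1,1,1,1,1,1,1,1,1,1,1,1,1).

Now H_k = ker ∂_k / im ∂_{k+1}, so:

  H_0: rank C_0 − rank ∂_1 = 8 − 7 = 1, and the invariant factors of ∂_1 are all 1, so H_0 = Z.
  H_1: rank ker ∂_1 − rank ∂_2 = (24 − 7) − 15 = 2, and the invariant factors of ∂_2 are all 1, so H_1 = Z^2.
  H_2: rank ker ∂_2 − rank ∂_3 = (16 − 15) − 0 = 1, and there is no ∂_3, so H_2 = Z.

(K is a triangulation of the torus T^2.)

H_0 ≅ Z,  H_1 ≅ Z^2,  H_2 ≅ Z.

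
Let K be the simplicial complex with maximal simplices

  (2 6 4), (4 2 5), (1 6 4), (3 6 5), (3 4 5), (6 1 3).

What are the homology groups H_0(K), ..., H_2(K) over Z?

H_0 = Z,  H_1 = Z,  H_2 = 0.

Take the total order 1 < 2 < 3 < 4 < 5 < 6 on the vertex set. Then K (dimension 2) consists of the simplices:

  0-simplices (6): [1], [2], [3], [4], [5], [6]
  1-simplices (12): [1,3], [1,4], [1,6], [2,4], [2,5], [2,6], [3,4], [3,5], [3,6], [4,5], [4,6], [5,6]
  2-simplices (6): [1,3,6], [1,4,6], [2,4,5], [2,4,6], [3,4,5], [3,5,6]

giving chain groups C_0 ≅ Z^6, C_1 ≅ Z^12, C_2 ≅ Z^6.

Boundary ∂_1: C_1 → C_0 is given by ∂[p,q] = [q] − [p].
This gives a 6×12 integer matrix of rank 5; reducing to Smith normal form yields diagonal entries (1,1,1,1,1).

Boundary ∂_2: C_2 → C_1 maps a triangle to the signed sum of its edges. For instance
  ∂[2,4,6] = [4,6] − [2,6] + [2,4],
  ∂[3,4,5] = [4,5] − [3,5] + [3,4].
This gives a 12×6 integer matrix of rank 6; reducing to Smith normal form yields diagonal entries (1,1,1,1,1,1).

From H_k ≅ ker(∂_k) / im(∂_{k+1}) we obtain:

  H_0: rank C_0 − rank ∂_1 = 6 − 5 = 1, and the invariant factors of ∂_1 are all 1, so H_0 ≅ Z.
  H_1: rank ker ∂_1 − rank ∂_2 = (12 − 5) − 6 = 1, and the invariant factors of ∂_2 are all 1, so H_1 ≅ Z.
  H_2: rank ker ∂_2 − rank ∂_3 = (6 − 6) − 0 = 0, and there is no ∂_3, so H_2 ≅ 0.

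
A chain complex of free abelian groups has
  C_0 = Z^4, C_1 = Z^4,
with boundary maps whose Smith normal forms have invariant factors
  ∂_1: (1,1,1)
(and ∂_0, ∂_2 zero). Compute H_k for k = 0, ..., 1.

H_0: b_0 = 4 − 0 − 3 = 1; torsion from ∂_1 factors > 1: none. So H_0 ≅ Z.
H_1: b_1 = 4 − 3 − 0 = 1; torsion from ∂_2 factors > 1: none. So H_1 ≅ Z.

H_0 ≅ Z,  H_1 ≅ Z.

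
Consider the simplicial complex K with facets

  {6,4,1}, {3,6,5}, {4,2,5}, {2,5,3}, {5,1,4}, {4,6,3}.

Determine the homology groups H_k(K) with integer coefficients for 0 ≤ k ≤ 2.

H_0 = Z,  H_1 = Z,  H_2 = 0.

We work with the vertex ordering 1 < 2 < 3 < 4 < 5 < 6. The simplices of K, each written with vertices in increasing order, are:

  0-simplices (6): [1], [2], [3], [4], [5], [6]
  1-simplices (12): [1,4], [1,5], [1,6], [2,3], [2,4], [2,5], [3,4], [3,5], [3,6], [4,5], [4,6], [5,6]
  2-simplices (6): [1,4,5], [1,4,6], [2,3,5], [2,4,5], [3,4,6], [3,5,6]

so the chain groups are C_0 ≅ Z^6, C_1 ≅ Z^12, C_2 ≅ Z^6.

∂_1: C_1 → C_0 sends each edge [p,q] (with p < q) to q − p. For instance
  ∂[1,4] = [4] − [1].
The 6×12 boundary matrix has rank 5 and Smith normal form diag(1,1,1,1,1).

Boundary ∂_2: C_2 → C_1 acts by ∂[p,q,r] = [q,r] − [p,r] + [p,q]. For instance
  ∂[2,3,5] = [3,5] − [2,5] + [2,3],
  ∂[1,4,6] = [4,6] − [1,6] + [1,4].
The 12×6 boundary matrix has rank 6 and Smith normal form diag(1,1,1,1,1,1).

From H_k ≅ ker(∂_k) / im(∂_{k+1}) we obtain:

  H_0: rank C_0 − rank ∂_1 = 6 − 5 = 1, and the invariant factors of ∂_1 are all 1, so H_0 = Z.
  H_1: rank ker ∂_1 − rank ∂_2 = (12 − 5) − 6 = 1, and the invariant factors of ∂_2 are all 1, so H_1 = Z.
  H_2: rank ker ∂_2 − rank ∂_3 = (6 − 6) − 0 = 0, and there is no ∂_3, so H_2 = 0.

As a check, the Euler characteristic is 6 − 12 + 6 = 0, which agrees with 1 − 1 + 0 = 0.
(K is a triangulation of the cylinder S^1 x I.)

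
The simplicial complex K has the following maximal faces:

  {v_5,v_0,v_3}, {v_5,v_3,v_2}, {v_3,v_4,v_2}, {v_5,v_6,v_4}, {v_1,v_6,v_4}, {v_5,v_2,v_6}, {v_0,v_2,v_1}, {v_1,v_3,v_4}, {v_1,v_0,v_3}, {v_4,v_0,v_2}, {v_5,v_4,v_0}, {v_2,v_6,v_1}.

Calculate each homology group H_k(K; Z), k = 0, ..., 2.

H_0 ≅ Z,  H_1 ≅ Z/2,  H_2 = 0.

We work with the vertex ordering v_0 < v_1 < v_2 < v_3 < v_4 < v_5 < v_6. The simplices of K, each written with vertices in increasing order, are:

  0-simplices (7): [v_0], [v_1], [v_2], [v_3], [v_4], [v_5], [v_6]
  1-simplices (18): (18 of them)
  2-simplices (12): (12 of them)

so the chain groups are C_0 ≅ Z^7, C_1 ≅ Z^18, C_2 ≅ Z^12.

The boundary map ∂_1: C_1 → C_0 is given by ∂[p,q] = [q] − [p].
The resulting 7×18 matrix has rank 6, and its Smith normal form has invariant factors (1,1,1,1,1,1).

The boundary map ∂_2: C_2 → C_1 sends each 2-simplex [p,q,r] to [q,r] − [p,r] + [p,q]. For instance
  ∂[v_2,v_5,v_6] = [v_5,v_6] − [v_2,v_6] + [v_2,v_5],
  ∂[v_0,v_3,v_5] = [v_3,v_5] − [v_0,v_5] + [v_0,v_3].
The 18×12 boundary matrix has rank 12 and Smith normal form diag(1,1,1,1,1,1,1,1,1,1,1,2).

Computing H_k = (kernel of ∂_k) / (image of ∂_{k+1}):

  H_0: rank C_0 − rank ∂_1 = 7 − 6 = 1, and the invariant factors of ∂_1 are all 1, so H_0 ≅ Z.
  H_1: rank ker ∂_1 − rank ∂_2 = (18 − 6) − 12 = 0, and ∂_2 has invariant factor 2 > 1, so H_1 ≅ Z/2.
  H_2: rank ker ∂_2 − rank ∂_3 = (12 − 12) − 0 = 0, and there is no ∂_3, so H_2 ≅ 0.

(K is a triangulation of the real projective plane RP^2.)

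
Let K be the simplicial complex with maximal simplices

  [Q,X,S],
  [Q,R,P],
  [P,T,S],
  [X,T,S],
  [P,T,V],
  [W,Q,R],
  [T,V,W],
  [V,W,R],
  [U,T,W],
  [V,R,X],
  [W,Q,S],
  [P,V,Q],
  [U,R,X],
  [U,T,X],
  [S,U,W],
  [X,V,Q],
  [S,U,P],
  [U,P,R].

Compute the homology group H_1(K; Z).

H_1 = Z ⊕ Z/2.

Order the vertices as P < Q < R < S < T < U < V < W < X. Listing each simplex with vertices in this order, K has dimension 2 with simplices:

  0-simplices (9): P, Q, R, S, T, U, V, W, X
  1-simplices (27): PQ, PR, PS, PT, PU, PV, QR, QS, QV, QW, QX, RU, RV, RW, RX, ST, SU, SW, SX, TU, TV, TW, TX, UW, UX, VW, VX
  2-simplices (18): PQR, PQV, PRU, PST, PSU, PTV, QRW, QSW, QSX, QVX, RUX, RVW, RVX, STX, SUW, TUW, TUX, TVW

so the chain groups are C_0 ≅ Z^9, C_1 ≅ Z^27, C_2 ≅ Z^18.

Boundary ∂_1: C_1 → C_0 is given by ∂[p,q] = [q] − [p]. For instance
  ∂UX = X − U.
The resulting 9×27 matrix has rank 8, and its Smith normal form has invariant factors (1,1,1,1,1,1,1,1).

Boundary ∂_2: C_2 → C_1 sends each 2-simplex [p,q,r] to [q,r] − [p,r] + [p,q]. For instance
  ∂QSW = SW − QW + QS,
  ∂QVX = VX − QX + QV.
This gives a 27×18 integer matrix of rank 18; reducing to Smith normal form yields diagonal entries (1,1,1,1,1,1,1,1,1,1,1,1,1,1,1,1,1,2).

Now H_k = ker ∂_k / im ∂_{k+1}, so:

  H_1: rank ker ∂_1 − rank ∂_2 = (27 − 8) − 18 = 1, and ∂_2 has invariant factor 2 > 1, so H_1 = Z ⊕ Z/2.

(K is a triangulation of the Klein bottle.)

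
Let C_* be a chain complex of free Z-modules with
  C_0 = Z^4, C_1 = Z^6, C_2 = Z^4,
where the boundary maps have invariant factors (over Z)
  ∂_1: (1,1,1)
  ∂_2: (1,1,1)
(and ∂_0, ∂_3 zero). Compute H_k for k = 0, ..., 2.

H_0 ≅ Z,  H_1 = 0,  H_2 ≅ Z.

H_0: b_0 = 4 − 0 − 3 = 1; torsion from ∂_1 factors > 1: none. So H_0 ≅ Z.
H_1: b_1 = 6 − 3 − 3 = 0; torsion from ∂_2 factors > 1: none. So H_1 ≅ 0.
H_2: b_2 = 4 − 3 − 0 = 1; torsion from ∂_3 factors > 1: none. So H_2 ≅ Z.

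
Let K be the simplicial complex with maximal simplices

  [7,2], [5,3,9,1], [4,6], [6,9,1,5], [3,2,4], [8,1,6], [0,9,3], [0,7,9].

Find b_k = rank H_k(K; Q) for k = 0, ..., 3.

b_0 = 1, b_1 = 2, b_2 = 0, b_3 = 0.

We work with the vertex ordering 0 < 1 < 2 < 3 < 4 < 5 < 6 < 7 < 8 < 9. The simplices of K, each written with vertices in increasing order, are:

  0-simplices (10): [0], [1], [2], [3], [4], [5], [6], [7], [8], [9]
  1-simplices (20): [0,3], [0,7], [0,9], [1,3], [1,5], [1,6], [1,8], [1,9], [2,3], [2,4], [2,7], [3,4], [3,5], [3,9], [4,6], [5,6], [5,9], [6,8], [6,9], [7,9]
  2-simplices (11): [0,3,9], [0,7,9], [1,3,5], [1,3,9], [1,5,6], [1,5,9], [1,6,8], [1,6,9], [2,3,4], [3,5,9], [5,6,9]
  3-simplices (2): [1,3,5,9], [1,5,6,9]

so the chain groups are C_0 ≅ Z^10, C_1 ≅ Z^20, C_2 ≅ Z^11, C_3 ≅ Z^2.

Boundary ∂_1: C_1 → C_0 maps an edge to its endpoints' difference, ∂[p,q] = q − p. For instance
  ∂[3,5] = [5] − [3].
The 10×20 boundary matrix has rank 9 and Smith normal form diag(1,1,1,1,1,1,1,1,1).

The boundary map ∂_2: C_2 → C_1 maps a triangle to the signed sum of its edges. For instance
  ∂[1,3,5] = [3,5] − [1,5] + [1,3],
  ∂[0,3,9] = [3,9] − [0,9] + [0,3].
The resulting 20×11 matrix has rank 9, and its Smith normal form has invariant factors (1,1,1,1,1,1,1,1,1).

∂_3: C_3 → C_2 sends each 3-simplex σ to the alternating sum Σ_i (−1)^i (σ with its i-th vertex removed). For instance
  ∂[1,5,6,9] = [5,6,9] − [1,6,9] + [1,5,9] − [1,5,6],
  ∂[1,3,5,9] = [3,5,9] − [1,5,9] + [1,3,9] − [1,3,5].
This gives a 11×2 integer matrix of rank 2; reducing to Smith normal form yields diagonal entries (1,1).

Now H_k = ker ∂_k / im ∂_{k+1}, so:

  H_0: rank C_0 − rank ∂_1 = 10 − 9 = 1, and the invariant factors of ∂_1 are all 1, so H_0 ≅ Z.
  H_1: rank ker ∂_1 − rank ∂_2 = (20 − 9) − 9 = 2, and the invariant factors of ∂_2 are all 1, so H_1 ≅ Z^2.
  H_2: rank ker ∂_2 − rank ∂_3 = (11 − 9) − 2 = 0, and the invariant factors of ∂_3 are all 1, so H_2 ≅ 0.
  H_3: rank ker ∂_3 − rank ∂_4 = (2 − 2) − 0 = 0, and there is no ∂_4, so H_3 ≅ 0.

Hence the Betti numbers are b_0 = 1, b_1 = 2, b_2 = 0, b_3 = 0.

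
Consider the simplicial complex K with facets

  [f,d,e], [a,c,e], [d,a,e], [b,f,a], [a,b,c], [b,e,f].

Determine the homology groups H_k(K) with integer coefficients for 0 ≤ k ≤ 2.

H_0 ≅ Z,  H_1 ≅ Z,  H_2 = 0.

K has 6 vertices, 12 edges, 6 triangles.
rank ∂_0 = 0, rank ∂_1 = 5 ⇒ b_0 = 6 − 0 − 5 = 1; all invariant factors of ∂_1 are 1 so no torsion. So H_0 = Z.
rank ∂_1 = 5, rank ∂_2 = 6 ⇒ b_1 = 12 − 5 − 6 = 1; all invariant factors of ∂_2 are 1 so no torsion. So H_1 = Z.
rank ∂_2 = 6, rank ∂_3 = 0 ⇒ b_2 = 6 − 6 − 0 = 0. So H_2 = 0.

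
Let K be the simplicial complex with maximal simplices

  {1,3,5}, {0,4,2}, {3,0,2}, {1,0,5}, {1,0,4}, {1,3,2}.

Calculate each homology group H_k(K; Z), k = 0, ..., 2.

H_0 = Z,  H_1 = Z,  H_2 = 0.

K has 6 vertices, 12 edges, 6 triangles.
rank ∂_0 = 0, rank ∂_1 = 5 ⇒ b_0 = 6 − 0 − 5 = 1; all invariant factors of ∂_1 are 1 so no torsion. So H_0 ≅ Z.
rank ∂_1 = 5, rank ∂_2 = 6 ⇒ b_1 = 12 − 5 − 6 = 1; all invariant factors of ∂_2 are 1 so no torsion. So H_1 ≅ Z.
rank ∂_2 = 6, rank ∂_3 = 0 ⇒ b_2 = 6 − 6 − 0 = 0. So H_2 ≅ 0.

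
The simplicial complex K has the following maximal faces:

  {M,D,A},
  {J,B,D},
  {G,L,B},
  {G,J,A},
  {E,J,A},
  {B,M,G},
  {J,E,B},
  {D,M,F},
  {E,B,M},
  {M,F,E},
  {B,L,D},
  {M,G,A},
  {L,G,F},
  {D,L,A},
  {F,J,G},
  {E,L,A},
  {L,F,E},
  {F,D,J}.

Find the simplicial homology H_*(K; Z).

H_0 ≅ Z,  H_1 ≅ Z^2,  H_2 ≅ Z.

Order the vertices as A < B < D < E < F < G < J < L < M. Listing each simplex with vertices in this order, K has dimension 2 with simplices:

  0-simplices (9): A, B, D, E, F, G, J, L, M
  1-simplices (27): AD, AE, AG, AJ, AL, AM, BD, BE, BG, BJ, BL, BM, DF, DJ, DL, DM, EF, EJ, EL, EM, FG, FJ, FL, FM, GJ, GL, GM
  2-simplices (18): ADL, ADM, AEJ, AEL, AGJ, AGM, BDJ, BDL, BEJ, BEM, BGL, BGM, DFJ, DFM, EFL, EFM, FGJ, FGL

giving chain groups C_0 ≅ Z^9, C_1 ≅ Z^27, C_2 ≅ Z^18.

Boundary ∂_1: C_1 → C_0 maps an edge to its endpoints' difference, ∂[p,q] = q − p. For instance
  ∂EM = M − E.
This gives a 9×27 integer matrix of rank 8; reducing to Smith normal form yields diagonal entries (1,1,1,1,1,1,1,1).

∂_2: C_2 → C_1 sends each 2-simplex [p,q,r] to [q,r] − [p,r] + [p,q]. For instance
  ∂DFJ = FJ − DJ + DF,
  ∂DFM = FM − DM + DF.
The resulting 27×18 matrix has rank 17, and its Smith normal form has invariant factors (1,1,1,1,1,1,1,1,1,1,1,1,1,1,1,1,1).

Reading off H_k = ker ∂_k / im ∂_{k+1}:

  H_0: rank C_0 − rank ∂_1 = 9 − 8 = 1, and the invariant factors of ∂_1 are all 1, so H_0 = Z.
  H_1: rank ker ∂_1 − rank ∂_2 = (27 − 8) − 17 = 2, and the invariant factors of ∂_2 are all 1, so H_1 = Z^2.
  H_2: rank ker ∂_2 − rank ∂_3 = (18 − 17) − 0 = 1, and there is no ∂_3, so H_2 = Z.

As a check, the Euler characteristic is 9 − 27 + 18 = 0, which agrees with 1 − 2 + 1 = 0.
(K is a triangulation of the torus T^2.)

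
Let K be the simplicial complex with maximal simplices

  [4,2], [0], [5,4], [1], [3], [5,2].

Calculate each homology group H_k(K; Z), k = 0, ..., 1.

H_0 = Z^4,  H_1 = Z.

K has 6 vertices, 3 edges.
rank ∂_0 = 0, rank ∂_1 = 2 ⇒ b_0 = 6 − 0 − 2 = 4; all invariant factors of ∂_1 are 1 so no torsion. So H_0 = Z^4.
rank ∂_1 = 2, rank ∂_2 = 0 ⇒ b_1 = 3 − 2 − 0 = 1. So H_1 = Z.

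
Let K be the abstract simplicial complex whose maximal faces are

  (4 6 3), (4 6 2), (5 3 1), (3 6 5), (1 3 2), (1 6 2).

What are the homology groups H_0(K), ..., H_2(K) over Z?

We work with the vertex ordering 1 < 2 < 3 < 4 < 5 < 6. The simplices of K, each written with vertices in increasing order, are:

  0-simplices (6): [1], [2], [3], [4], [5], [6]
  1-simplices (12): [1,2], [1,3], [1,5], [1,6], [2,3], [2,4], [2,6], [3,4], [3,5], [3,6], [4,6], [5,6]
  2-simplices (6): [1,2,3], [1,2,6], [1,3,5], [2,4,6], [3,4,6], [3,5,6]

Hence C_0 ≅ Z^6, C_1 ≅ Z^12, C_2 ≅ Z^6.

∂_1: C_1 → C_0 is given by ∂[p,q] = [q] − [p]. For instance
  ∂[1,6] = [6] − [1].
The resulting 6×12 matrix has rank 5, and its Smith normal form has invariant factors (1,1,1,1,1).

Boundary ∂_2: C_2 → C_1 maps a triangle to the signed sum of its edges. For instance
  ∂[3,4,6] = [4,6] − [3,6] + [3,4],
  ∂[1,2,6] = [2,6] − [1,6] + [1,2].
The 12×6 boundary matrix has rank 6 and Smith normal form diag(1,1,1,1,1,1).

Now H_k = ker ∂_k / im ∂_{k+1}, so:

  H_0: rank C_0 − rank ∂_1 = 6 − 5 = 1, and the invariant factors of ∂_1 are all 1, so H_0 ≅ Z.
  H_1: rank ker ∂_1 − rank ∂_2 = (12 − 5) − 6 = 1, and the invariant factors of ∂_2 are all 1, so H_1 ≅ Z.
  H_2: rank ker ∂_2 − rank ∂_3 = (6 − 6) − 0 = 0, and there is no ∂_3, so H_2 ≅ 0.

H_0 ≅ Z,  H_1 ≅ Z,  H_2 = 0.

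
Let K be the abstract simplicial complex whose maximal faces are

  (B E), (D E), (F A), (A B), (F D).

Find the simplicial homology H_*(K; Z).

H_0 ≅ Z,  H_1 ≅ Z.

Order the vertices as A < B < D < E < F. Listing each simplex with vertices in this order, K has dimension 1 with simplices:

  0-simplices (5): A, B, D, E, F
  1-simplices (5): AB, AF, BE, DE, DF

so the chain groups are C_0 ≅ Z^5, C_1 ≅ Z^5.

The boundary map ∂_1: C_1 → C_0 is given by ∂[p,q] = [q] − [p]. For instance
  ∂DE = E − D.
This gives a 5×5 integer matrix of rank 4; reducing to Smith normal form yields diagonal entries (1,1,1,1).

Reading off H_k = ker ∂_k / im ∂_{k+1}:

  H_0: rank C_0 − rank ∂_1 = 5 − 4 = 1, and the invariant factors of ∂_1 are all 1, so H_0 ≅ Z.
  H_1: rank ker ∂_1 − rank ∂_2 = (5 − 4) − 0 = 1, and there is no ∂_2, so H_1 ≅ Z.

As a check, the Euler characteristic is 5 − 5 = 0, which agrees with 1 − 1 = 0.
(K is a triangulation of the circle S^1.)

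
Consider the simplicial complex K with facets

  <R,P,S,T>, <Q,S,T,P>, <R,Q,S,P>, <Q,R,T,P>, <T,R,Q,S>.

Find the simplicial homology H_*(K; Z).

K has 5 vertices, 10 edges, 10 triangles, 5 3-simplices.
rank ∂_0 = 0, rank ∂_1 = 4 ⇒ b_0 = 5 − 0 − 4 = 1; all invariant factors of ∂_1 are 1 so no torsion. So H_0 ≅ Z.
rank ∂_1 = 4, rank ∂_2 = 6 ⇒ b_1 = 10 − 4 − 6 = 0; all invariant factors of ∂_2 are 1 so no torsion. So H_1 ≅ 0.
rank ∂_2 = 6, rank ∂_3 = 4 ⇒ b_2 = 10 − 6 − 4 = 0; all invariant factors of ∂_3 are 1 so no torsion. So H_2 ≅ 0.
rank ∂_3 = 4, rank ∂_4 = 0 ⇒ b_3 = 5 − 4 − 0 = 1. So H_3 ≅ Z.

H_0 = Z,  H_1 = 0,  H_2 = 0,  H_3 = Z.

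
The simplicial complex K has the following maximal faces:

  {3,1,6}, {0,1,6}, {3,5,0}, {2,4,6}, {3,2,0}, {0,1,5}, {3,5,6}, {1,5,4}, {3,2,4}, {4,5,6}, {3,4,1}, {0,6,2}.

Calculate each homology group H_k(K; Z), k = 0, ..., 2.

We work with the vertex ordering 0 < 1 < 2 < 3 < 4 < 5 < 6. The simplices of K, each written with vertices in increasing order, are:

  0-simplices (7): [0], [1], [2], [3], [4], [5], [6]
  1-simplices (18): [0,1], [0,2], [0,3], [0,5], [0,6], [1,3], [1,4], [1,5], [1,6], [2,3], [2,4], [2,6], [3,4], [3,5], [3,6], [4,5], [4,6], [5,6]
  2-simplices (12): [0,1,5], [0,1,6], [0,2,3], [0,2,6], [0,3,5], [1,3,4], [1,3,6], [1,4,5], [2,3,4], [2,4,6], [3,5,6], [4,5,6]

so the chain groups are C_0 ≅ Z^7, C_1 ≅ Z^18, C_2 ≅ Z^12.

Boundary ∂_1: C_1 → C_0 is given by ∂[p,q] = [q] − [p].
This gives a 7×18 integer matrix of rank 6; reducing to Smith normal form yields diagonal entries (1,1,1,1,1,1).

∂_2: C_2 → C_1 maps a triangle to the signed sum of its edges. For instance
  ∂[2,3,4] = [3,4] − [2,4] + [2,3],
  ∂[1,3,4] = [3,4] − [1,4] + [1,3].
As a 18×12 matrix over Z this has rank 12, with invariant factors (1,1,1,1,1,1,1,1,1,1,1,2).

From H_k ≅ ker(∂_k) / im(∂_{k+1}) we obtain:

  H_0: rank C_0 − rank ∂_1 = 7 − 6 = 1, and the invariant factors of ∂_1 are all 1, so H_0 ≅ Z.
  H_1: rank ker ∂_1 − rank ∂_2 = (18 − 6) − 12 = 0, and ∂_2 has invariant factor 2 > 1, so H_1 ≅ Z/2.
  H_2: rank ker ∂_2 − rank ∂_3 = (12 − 12) − 0 = 0, and there is no ∂_3, so H_2 ≅ 0.

As a check, the Euler characteristic is 7 − 18 + 12 = 1, which agrees with 1 − 0 + 0 = 1.

H_0 ≅ Z,  H_1 ≅ Z/2,  H_2 = 0.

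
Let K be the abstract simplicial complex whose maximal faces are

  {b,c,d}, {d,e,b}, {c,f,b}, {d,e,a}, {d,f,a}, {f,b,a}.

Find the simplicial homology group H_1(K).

Order the vertices as a < b < c < d < e < f. Listing each simplex with vertices in this order, K has dimension 2 with simplices:

  0-simplices (6): a, b, c, d, e, f
  1-simplices (12): ab, ad, ae, af, bc, bd, be, bf, cd, cf, de, df
  2-simplices (6): abf, ade, adf, bcd, bcf, bde

giving chain groups C_0 ≅ Z^6, C_1 ≅ Z^12, C_2 ≅ Z^6.

The boundary map ∂_1: C_1 → C_0 sends each edge [p,q] (with p < q) to q − p. For instance
  ∂cf = f − c.
The resulting 6×12 matrix has rank 5, and its Smith normal form has invariant factors (1,1,1,1,1).

∂_2: C_2 → C_1 maps a triangle to the signed sum of its edges. For instance
  ∂bde = de − be + bd,
  ∂bcf = cf − bf + bc.
This gives a 12×6 integer matrix of rank 6; reducing to Smith normal form yields diagonal entries (1,1,1,1,1,1).

Reading off H_k = ker ∂_k / im ∂_{k+1}:

  H_1: rank ker ∂_1 − rank ∂_2 = (12 − 5) − 6 = 1, and the invariant factors of ∂_2 are all 1, so H_1 = Z.

H_1 ≅ Z.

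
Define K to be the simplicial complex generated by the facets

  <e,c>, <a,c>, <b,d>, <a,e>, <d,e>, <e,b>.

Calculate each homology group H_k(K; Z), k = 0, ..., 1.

We work with the vertex ordering a < b < c < d < e. The simplices of K, each written with vertices in increasing order, are:

  0-simplices (5): a, b, c, d, e
  1-simplices (6): ac, ae, bd, be, ce, de

so the chain groups are C_0 ≅ Z^5, C_1 ≅ Z^6.

∂_1: C_1 → C_0 sends each edge [p,q] (with p < q) to q − p. For instance
  ∂ac = c − a.
As a 5×6 matrix over Z this has rank 4, with invariant factors (1,1,1,1).

Reading off H_k = ker ∂_k / im ∂_{k+1}:

  H_0: rank C_0 − rank ∂_1 = 5 − 4 = 1, and the invariant factors of ∂_1 are all 1, so H_0 = Z.
  H_1: rank ker ∂_1 − rank ∂_2 = (6 − 4) − 0 = 2, and there is no ∂_2, so H_1 = Z^2.

As a check, the Euler characteristic is 5 − 6 = -1, which agrees with 1 − 2 = -1.

H_0 = Z,  H_1 = Z^2.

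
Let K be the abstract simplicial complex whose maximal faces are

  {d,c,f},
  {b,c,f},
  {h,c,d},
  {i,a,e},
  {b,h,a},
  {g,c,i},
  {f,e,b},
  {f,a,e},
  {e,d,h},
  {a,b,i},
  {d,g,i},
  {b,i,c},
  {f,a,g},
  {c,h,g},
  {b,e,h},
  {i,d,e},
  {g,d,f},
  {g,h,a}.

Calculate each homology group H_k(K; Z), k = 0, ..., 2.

H_0 ≅ Z,  H_1 ≅ Z ⊕ Z_2,  H_2 = 0.

K has 9 vertices, 27 edges, 18 triangles.
rank ∂_0 = 0, rank ∂_1 = 8 ⇒ b_0 = 9 − 0 − 8 = 1; all invariant factors of ∂_1 are 1 so no torsion. So H_0 ≅ Z.
rank ∂_1 = 8, rank ∂_2 = 18 ⇒ b_1 = 27 − 8 − 18 = 1; ∂_2 has invariant factor(s) [2] giving torsion. So H_1 ≅ Z ⊕ Z_2.
rank ∂_2 = 18, rank ∂_3 = 0 ⇒ b_2 = 18 − 18 − 0 = 0. So H_2 ≅ 0.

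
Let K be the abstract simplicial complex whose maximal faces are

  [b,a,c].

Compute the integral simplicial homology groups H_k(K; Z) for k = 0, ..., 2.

H_0 = Z,  H_1 = 0,  H_2 = 0.

Take the total order a < b < c on the vertex set. Then K (dimension 2) consists of the simplices:

  0-simplices (3): a, b, c
  1-simplices (3): ab, ac, bc
  2-simplices (1): abc

Hence C_0 ≅ Z^3, C_1 ≅ Z^3, C_2 ≅ Z^1.

The boundary map ∂_1: C_1 → C_0 sends each edge [p,q] (with p < q) to q − p.
This gives a 3×3 integer matrix of rank 2; reducing to Smith normal form yields diagonal entries (1,1).

The boundary map ∂_2: C_2 → C_1 acts by ∂[p,q,r] = [q,r] − [p,r] + [p,q]. For instance
  ∂abc = bc − ac + ab.
As a 3×1 matrix over Z this has rank 1, with invariant factors (1).

From H_k ≅ ker(∂_k) / im(∂_{k+1}) we obtain:

  H_0: rank C_0 − rank ∂_1 = 3 − 2 = 1, and the invariant factors of ∂_1 are all 1, so H_0 = Z.
  H_1: rank ker ∂_1 − rank ∂_2 = (3 − 2) − 1 = 0, and the invariant factors of ∂_2 are all 1, so H_1 = 0.
  H_2: rank ker ∂_2 − rank ∂_3 = (1 − 1) − 0 = 0, and there is no ∂_3, so H_2 = 0.

As a check, the Euler characteristic is 3 − 3 + 1 = 1, which agrees with 1 − 0 + 0 = 1.
(K is a triangulation of the 2-simplex.)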